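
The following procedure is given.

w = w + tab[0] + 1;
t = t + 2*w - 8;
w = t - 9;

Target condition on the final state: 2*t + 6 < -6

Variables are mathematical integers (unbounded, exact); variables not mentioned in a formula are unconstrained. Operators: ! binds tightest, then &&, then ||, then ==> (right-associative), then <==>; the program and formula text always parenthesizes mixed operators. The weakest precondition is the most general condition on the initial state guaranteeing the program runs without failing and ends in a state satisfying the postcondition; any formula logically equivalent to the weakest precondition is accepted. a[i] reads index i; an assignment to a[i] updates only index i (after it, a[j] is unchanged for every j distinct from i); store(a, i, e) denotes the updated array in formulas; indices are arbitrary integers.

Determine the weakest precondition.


Working backward. After the program, the postcondition 2*t + 6 < -6 must hold; in canonical form it is 2*t < -12.
Before w := t - 9: 2*t < -12
Before t := t + 2*w - 8: 2*t + 4*w < 4
Before w := w + tab[0] + 1: 4*tab[0] + 2*t + 4*w < 0
Answer: WP = 4*tab[0] + 2*t + 4*w < 0


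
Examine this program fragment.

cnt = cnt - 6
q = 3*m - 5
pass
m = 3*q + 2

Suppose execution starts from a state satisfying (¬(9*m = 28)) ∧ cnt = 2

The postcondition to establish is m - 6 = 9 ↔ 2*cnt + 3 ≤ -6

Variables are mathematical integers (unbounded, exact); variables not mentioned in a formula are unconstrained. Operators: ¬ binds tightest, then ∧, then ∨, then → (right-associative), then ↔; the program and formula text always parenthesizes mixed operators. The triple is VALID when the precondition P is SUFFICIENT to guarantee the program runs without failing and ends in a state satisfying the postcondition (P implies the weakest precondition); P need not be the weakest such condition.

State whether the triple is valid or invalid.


Working backward. After the program, the postcondition m - 6 = 9 ↔ 2*cnt + 3 ≤ -6 must hold; in canonical form it is m = 15 ↔ 2*cnt ≤ -9.
Before m := 3*q + 2: 3*q = 13 ↔ 2*cnt ≤ -9
Before skip: 3*q = 13 ↔ 2*cnt ≤ -9
Before q := 3*m - 5: 9*m = 28 ↔ 2*cnt ≤ -9
Before cnt := cnt - 6: 9*m = 28 ↔ 2*cnt ≤ 3
The weakest precondition is 9*m = 28 ↔ 2*cnt ≤ 3.
Check whether (¬(9*m = 28)) ∧ cnt = 2 implies it.
Every state satisfying the precondition satisfies the weakest precondition: the implication holds.
Answer: valid


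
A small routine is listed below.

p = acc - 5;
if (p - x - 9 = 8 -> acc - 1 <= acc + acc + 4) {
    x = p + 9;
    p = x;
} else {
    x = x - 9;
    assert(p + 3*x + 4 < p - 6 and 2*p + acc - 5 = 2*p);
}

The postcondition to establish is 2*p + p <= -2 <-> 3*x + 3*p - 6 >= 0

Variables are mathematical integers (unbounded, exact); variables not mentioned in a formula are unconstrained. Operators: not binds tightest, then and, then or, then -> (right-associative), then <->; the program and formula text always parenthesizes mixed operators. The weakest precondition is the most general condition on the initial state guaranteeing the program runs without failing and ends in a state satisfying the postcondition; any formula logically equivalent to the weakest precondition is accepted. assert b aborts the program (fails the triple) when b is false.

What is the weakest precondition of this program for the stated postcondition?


Working backward. After the program, the postcondition 2*p + p <= -2 <-> 3*x + 3*p - 6 >= 0 must hold; in canonical form it is 3*p <= -2 <-> 3*p + 3*x >= 6.
Then branch requires 3*p <= -29 <-> 6*p >= -48; else branch requires 3*x < 17 and acc = 5 and (3*p <= -2 <-> 3*p + 3*x >= 33).
Before the if: ((p = x + 17 -> acc >= -5) -> (3*p <= -29 <-> 6*p >= -48)) and ((not (p = x + 17 -> acc >= -5)) -> (3*x < 17 and acc = 5 and (3*p <= -2 <-> 3*p + 3*x >= 33)))
Before p := acc - 5: ((acc = x + 22 -> acc >= -5) -> (3*acc <= -14 <-> 6*acc >= -18)) and ((not (acc = x + 22 -> acc >= -5)) -> (3*x < 17 and acc = 5 and (3*acc <= 13 <-> 3*acc + 3*x >= 48)))
Answer: WP = ((acc = x + 22 -> acc >= -5) -> (3*acc <= -14 <-> 6*acc >= -18)) and ((not (acc = x + 22 -> acc >= -5)) -> (3*x < 17 and acc = 5 and (3*acc <= 13 <-> 3*acc + 3*x >= 48)))


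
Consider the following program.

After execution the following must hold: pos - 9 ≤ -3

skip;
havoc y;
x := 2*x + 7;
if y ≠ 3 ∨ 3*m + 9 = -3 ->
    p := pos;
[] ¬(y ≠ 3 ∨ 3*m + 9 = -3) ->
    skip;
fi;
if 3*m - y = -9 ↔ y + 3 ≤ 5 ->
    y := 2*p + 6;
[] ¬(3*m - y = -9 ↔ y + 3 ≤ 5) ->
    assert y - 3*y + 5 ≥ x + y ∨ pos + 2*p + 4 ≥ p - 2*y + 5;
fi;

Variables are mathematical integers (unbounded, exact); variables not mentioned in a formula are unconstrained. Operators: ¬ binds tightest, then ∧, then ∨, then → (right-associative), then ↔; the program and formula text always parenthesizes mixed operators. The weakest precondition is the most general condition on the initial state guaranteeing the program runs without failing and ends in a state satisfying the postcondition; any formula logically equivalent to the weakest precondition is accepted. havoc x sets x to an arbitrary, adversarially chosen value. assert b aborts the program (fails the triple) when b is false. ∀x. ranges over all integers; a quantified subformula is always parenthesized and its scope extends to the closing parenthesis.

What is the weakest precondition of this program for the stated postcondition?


Working backward. After the program, the postcondition pos - 9 ≤ -3 must hold; in canonical form it is pos ≤ 6.
Then branch requires pos ≤ 6; else branch requires (x + 3*y ≤ 5 ∨ p + pos + 2*y ≥ 1) ∧ pos ≤ 6.
Before the if: ((3*m = y - 9 ↔ y ≤ 2) → pos ≤ 6) ∧ ((¬(3*m = y - 9 ↔ y ≤ 2)) → ((x + 3*y ≤ 5 ∨ p + pos + 2*y ≥ 1) ∧ pos ≤ 6))
Then branch requires ((3*m = y - 9 ↔ y ≤ 2) → pos ≤ 6) ∧ ((¬(3*m = y - 9 ↔ y ≤ 2)) → ((x + 3*y ≤ 5 ∨ 2*pos + 2*y ≥ 1) ∧ pos ≤ 6)); else branch requires ((3*m = y - 9 ↔ y ≤ 2) → pos ≤ 6) ∧ ((¬(3*m = y - 9 ↔ y ≤ 2)) → ((x + 3*y ≤ 5 ∨ p + pos + 2*y ≥ 1) ∧ pos ≤ 6)).
Before the if: ((y ≠ 3 ∨ 3*m = -12) → (((3*m = y - 9 ↔ y ≤ 2) → pos ≤ 6) ∧ ((¬(3*m = y - 9 ↔ y ≤ 2)) → ((x + 3*y ≤ 5 ∨ 2*pos + 2*y ≥ 1) ∧ pos ≤ 6)))) ∧ ((¬(y ≠ 3 ∨ 3*m = -12)) → (((3*m = y - 9 ↔ y ≤ 2) → pos ≤ 6) ∧ ((¬(3*m = y - 9 ↔ y ≤ 2)) → ((x + 3*y ≤ 5 ∨ p + pos + 2*y ≥ 1) ∧ pos ≤ 6))))
Before x := 2*x + 7: ((y ≠ 3 ∨ 3*m = -12) → (((3*m = y - 9 ↔ y ≤ 2) → pos ≤ 6) ∧ ((¬(3*m = y - 9 ↔ y ≤ 2)) → ((2*x + 3*y ≤ -2 ∨ 2*pos + 2*y ≥ 1) ∧ pos ≤ 6)))) ∧ ((¬(y ≠ 3 ∨ 3*m = -12)) → (((3*m = y - 9 ↔ y ≤ 2) → pos ≤ 6) ∧ ((¬(3*m = y - 9 ↔ y ≤ 2)) → ((2*x + 3*y ≤ -2 ∨ p + pos + 2*y ≥ 1) ∧ pos ≤ 6))))
Before havoc y: ∀y_1. (((y_1 ≠ 3 ∨ 3*m = -12) → (((3*m = y_1 - 9 ↔ y_1 ≤ 2) → pos ≤ 6) ∧ ((¬(3*m = y_1 - 9 ↔ y_1 ≤ 2)) → ((2*x + 3*y_1 ≤ -2 ∨ 2*pos + 2*y_1 ≥ 1) ∧ pos ≤ 6)))) ∧ ((¬(y_1 ≠ 3 ∨ 3*m = -12)) → (((3*m = y_1 - 9 ↔ y_1 ≤ 2) → pos ≤ 6) ∧ ((¬(3*m = y_1 - 9 ↔ y_1 ≤ 2)) → ((2*x + 3*y_1 ≤ -2 ∨ p + pos + 2*y_1 ≥ 1) ∧ pos ≤ 6)))))
Before skip: ∀y_1. (((y_1 ≠ 3 ∨ 3*m = -12) → (((3*m = y_1 - 9 ↔ y_1 ≤ 2) → pos ≤ 6) ∧ ((¬(3*m = y_1 - 9 ↔ y_1 ≤ 2)) → ((2*x + 3*y_1 ≤ -2 ∨ 2*pos + 2*y_1 ≥ 1) ∧ pos ≤ 6)))) ∧ ((¬(y_1 ≠ 3 ∨ 3*m = -12)) → (((3*m = y_1 - 9 ↔ y_1 ≤ 2) → pos ≤ 6) ∧ ((¬(3*m = y_1 - 9 ↔ y_1 ≤ 2)) → ((2*x + 3*y_1 ≤ -2 ∨ p + pos + 2*y_1 ≥ 1) ∧ pos ≤ 6)))))
Answer: WP = ∀y_1. (((y_1 ≠ 3 ∨ 3*m = -12) → (((3*m = y_1 - 9 ↔ y_1 ≤ 2) → pos ≤ 6) ∧ ((¬(3*m = y_1 - 9 ↔ y_1 ≤ 2)) → ((2*x + 3*y_1 ≤ -2 ∨ 2*pos + 2*y_1 ≥ 1) ∧ pos ≤ 6)))) ∧ ((¬(y_1 ≠ 3 ∨ 3*m = -12)) → (((3*m = y_1 - 9 ↔ y_1 ≤ 2) → pos ≤ 6) ∧ ((¬(3*m = y_1 - 9 ↔ y_1 ≤ 2)) → ((2*x + 3*y_1 ≤ -2 ∨ p + pos + 2*y_1 ≥ 1) ∧ pos ≤ 6)))))


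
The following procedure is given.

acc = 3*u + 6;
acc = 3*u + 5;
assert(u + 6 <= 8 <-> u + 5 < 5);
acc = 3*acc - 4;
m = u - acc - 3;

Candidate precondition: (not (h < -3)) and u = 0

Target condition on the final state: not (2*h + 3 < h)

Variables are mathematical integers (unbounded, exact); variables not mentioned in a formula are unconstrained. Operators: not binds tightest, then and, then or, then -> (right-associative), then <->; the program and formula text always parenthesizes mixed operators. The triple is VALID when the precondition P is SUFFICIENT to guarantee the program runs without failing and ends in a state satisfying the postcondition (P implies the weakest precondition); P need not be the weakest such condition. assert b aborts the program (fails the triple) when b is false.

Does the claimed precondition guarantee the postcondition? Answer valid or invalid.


Working backward. After the program, the postcondition not (2*h + 3 < h) must hold; in canonical form it is not (h < -3).
Before m := u - acc - 3: not (h < -3)
Before acc := 3*acc - 4: not (h < -3)
Before assert u + 6 <= 8 <-> u + 5 < 5: (u <= 2 <-> u < 0) and (not (h < -3))
Before acc := 3*u + 5: (u <= 2 <-> u < 0) and (not (h < -3))
Before acc := 3*u + 6: (u <= 2 <-> u < 0) and (not (h < -3))
The weakest precondition is (u <= 2 <-> u < 0) and (not (h < -3)).
Check whether (not (h < -3)) and u = 0 implies it.
Countermodel: at the initial state h = -3, u = 0, the precondition holds but the weakest precondition fails.
Answer: invalid


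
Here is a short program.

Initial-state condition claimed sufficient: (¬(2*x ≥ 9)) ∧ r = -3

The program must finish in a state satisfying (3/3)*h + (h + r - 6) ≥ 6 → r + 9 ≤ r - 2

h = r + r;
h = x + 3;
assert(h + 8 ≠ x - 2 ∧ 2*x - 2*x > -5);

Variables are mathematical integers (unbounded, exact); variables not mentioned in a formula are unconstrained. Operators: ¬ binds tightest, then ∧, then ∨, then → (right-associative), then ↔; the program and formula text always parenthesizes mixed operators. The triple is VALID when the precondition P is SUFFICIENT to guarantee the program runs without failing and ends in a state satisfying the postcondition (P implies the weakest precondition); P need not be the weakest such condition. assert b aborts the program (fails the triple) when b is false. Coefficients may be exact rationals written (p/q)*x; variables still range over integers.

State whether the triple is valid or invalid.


Working backward. After the program, the postcondition (3/3)*h + (h + r - 6) ≥ 6 → r + 9 ≤ r - 2 must hold; in canonical form it is ¬(2*h + r ≥ 12).
Before assert h + 8 ≠ x - 2 ∧ 2*x - 2*x > -5: h ≠ x - 10 ∧ (¬(2*h + r ≥ 12))
Before h := x + 3: ¬(r + 2*x ≥ 6)
Before h := r + r: ¬(r + 2*x ≥ 6)
The weakest precondition is ¬(r + 2*x ≥ 6).
Check whether (¬(2*x ≥ 9)) ∧ r = -3 implies it.
Every state satisfying the precondition satisfies the weakest precondition: the implication holds.
Answer: valid


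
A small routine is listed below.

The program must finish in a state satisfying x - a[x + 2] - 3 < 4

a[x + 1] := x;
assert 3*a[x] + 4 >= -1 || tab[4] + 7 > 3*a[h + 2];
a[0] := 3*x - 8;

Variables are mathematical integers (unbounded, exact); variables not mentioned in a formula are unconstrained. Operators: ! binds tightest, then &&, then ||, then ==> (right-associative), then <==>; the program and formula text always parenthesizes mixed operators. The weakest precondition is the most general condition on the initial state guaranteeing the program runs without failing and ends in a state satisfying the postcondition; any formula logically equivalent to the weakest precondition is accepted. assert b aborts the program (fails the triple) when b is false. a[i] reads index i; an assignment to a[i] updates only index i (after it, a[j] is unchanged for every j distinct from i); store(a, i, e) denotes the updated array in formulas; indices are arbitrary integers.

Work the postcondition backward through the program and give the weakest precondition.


Working backward. After the program, the postcondition x - a[x + 2] - 3 < 4 must hold; in canonical form it is x < a[x + 2] + 7.
Before a[0] := 3*x - 8: x < store(a, 0, 3*x - 8)[x + 2] + 7
Before assert 3*a[x] + 4 >= -1 || tab[4] + 7 > 3*a[h + 2]: (3*a[x] >= -5 || tab[4] > 3*a[h + 2] - 7) && x < store(a, 0, 3*x - 8)[x + 2] + 7
Before a[x + 1] := x: (3*store(a, x + 1, x)[x] >= -5 || tab[4] > 3*store(a, x + 1, x)[h + 2] - 7) && x < store(store(a, x + 1, x), 0, 3*x - 8)[x + 2] + 7
Answer: WP = (3*store(a, x + 1, x)[x] >= -5 || tab[4] > 3*store(a, x + 1, x)[h + 2] - 7) && x < store(store(a, x + 1, x), 0, 3*x - 8)[x + 2] + 7


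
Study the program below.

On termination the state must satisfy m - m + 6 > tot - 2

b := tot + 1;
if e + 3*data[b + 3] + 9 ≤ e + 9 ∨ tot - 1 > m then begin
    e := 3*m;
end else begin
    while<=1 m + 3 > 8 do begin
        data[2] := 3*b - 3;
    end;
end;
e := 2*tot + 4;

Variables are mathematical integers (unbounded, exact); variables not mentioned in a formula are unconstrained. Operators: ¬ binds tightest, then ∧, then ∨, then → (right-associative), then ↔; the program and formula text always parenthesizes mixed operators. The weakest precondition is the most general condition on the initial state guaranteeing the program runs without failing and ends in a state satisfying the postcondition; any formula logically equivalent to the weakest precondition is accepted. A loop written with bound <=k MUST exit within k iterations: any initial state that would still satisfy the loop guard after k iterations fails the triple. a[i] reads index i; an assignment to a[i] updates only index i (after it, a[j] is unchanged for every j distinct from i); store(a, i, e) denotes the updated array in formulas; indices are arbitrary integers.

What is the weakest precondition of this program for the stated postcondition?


Working backward. After the program, the postcondition m - m + 6 > tot - 2 must hold; in canonical form it is tot < 8.
Before e := 2*tot + 4: tot < 8
Then branch requires tot < 8; else branch requires (m > 5 → ((¬(m > 5)) ∧ tot < 8)) ∧ ((¬(m > 5)) → tot < 8).
Before the if: ((3*data[b + 3] ≤ 0 ∨ tot > m + 1) → tot < 8) ∧ ((¬(3*data[b + 3] ≤ 0 ∨ tot > m + 1)) → ((m > 5 → ((¬(m > 5)) ∧ tot < 8)) ∧ ((¬(m > 5)) → tot < 8)))
Before b := tot + 1: ((3*data[tot + 4] ≤ 0 ∨ tot > m + 1) → tot < 8) ∧ ((¬(3*data[tot + 4] ≤ 0 ∨ tot > m + 1)) → ((m > 5 → ((¬(m > 5)) ∧ tot < 8)) ∧ ((¬(m > 5)) → tot < 8)))
Answer: WP = ((3*data[tot + 4] ≤ 0 ∨ tot > m + 1) → tot < 8) ∧ ((¬(3*data[tot + 4] ≤ 0 ∨ tot > m + 1)) → ((m > 5 → ((¬(m > 5)) ∧ tot < 8)) ∧ ((¬(m > 5)) → tot < 8)))


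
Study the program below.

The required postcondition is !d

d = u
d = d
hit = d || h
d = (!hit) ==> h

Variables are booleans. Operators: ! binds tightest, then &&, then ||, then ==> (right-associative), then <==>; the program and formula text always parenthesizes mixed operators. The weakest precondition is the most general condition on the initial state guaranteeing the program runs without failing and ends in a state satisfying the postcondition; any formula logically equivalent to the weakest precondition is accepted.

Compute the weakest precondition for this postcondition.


Working backward. After the program, !d must hold.
Before d := (!hit) ==> h: !((!hit) ==> h)
Before hit := d || h: !((!(d || h)) ==> h)
Before d := d: !((!(d || h)) ==> h)
Before d := u: !((!(u || h)) ==> h)
Answer: WP = !((!(u || h)) ==> h)


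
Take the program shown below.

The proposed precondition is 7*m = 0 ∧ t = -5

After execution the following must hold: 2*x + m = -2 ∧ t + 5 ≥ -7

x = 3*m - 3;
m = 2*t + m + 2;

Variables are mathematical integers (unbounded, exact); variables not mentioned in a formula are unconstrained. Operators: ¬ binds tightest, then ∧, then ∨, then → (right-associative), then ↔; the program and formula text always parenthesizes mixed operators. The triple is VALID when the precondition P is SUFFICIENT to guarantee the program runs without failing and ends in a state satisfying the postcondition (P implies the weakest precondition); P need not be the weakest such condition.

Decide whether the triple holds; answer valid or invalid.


Working backward. After the program, the postcondition 2*x + m = -2 ∧ t + 5 ≥ -7 must hold; in canonical form it is m + 2*x = -2 ∧ t ≥ -12.
Before m := 2*t + m + 2: m + 2*t + 2*x = -4 ∧ t ≥ -12
Before x := 3*m - 3: 7*m + 2*t = 2 ∧ t ≥ -12
The weakest precondition is 7*m + 2*t = 2 ∧ t ≥ -12.
Check whether 7*m = 0 ∧ t = -5 implies it.
Countermodel: at the initial state m = 0, t = -5, the precondition holds but the weakest precondition fails.
Answer: invalid


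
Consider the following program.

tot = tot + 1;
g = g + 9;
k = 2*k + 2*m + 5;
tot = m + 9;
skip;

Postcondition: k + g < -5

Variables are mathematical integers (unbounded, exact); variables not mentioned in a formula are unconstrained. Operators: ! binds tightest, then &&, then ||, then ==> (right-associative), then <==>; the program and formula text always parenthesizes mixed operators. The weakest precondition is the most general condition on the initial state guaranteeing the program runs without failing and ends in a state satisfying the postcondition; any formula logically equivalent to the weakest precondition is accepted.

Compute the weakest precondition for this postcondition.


Working backward. After the program, the postcondition k + g < -5 must hold; in canonical form it is g + k < -5.
Before skip: g + k < -5
Before tot := m + 9: g + k < -5
Before k := 2*k + 2*m + 5: g + 2*k + 2*m < -10
Before g := g + 9: g + 2*k + 2*m < -19
Before tot := tot + 1: g + 2*k + 2*m < -19
Answer: WP = g + 2*k + 2*m < -19


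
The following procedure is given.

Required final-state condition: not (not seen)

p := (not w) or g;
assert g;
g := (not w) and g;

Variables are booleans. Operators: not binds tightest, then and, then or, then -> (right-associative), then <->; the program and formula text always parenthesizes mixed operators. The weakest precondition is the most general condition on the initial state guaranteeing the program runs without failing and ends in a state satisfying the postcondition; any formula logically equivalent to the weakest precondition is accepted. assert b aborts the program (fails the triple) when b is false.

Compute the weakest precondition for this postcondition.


Working backward. After the program, the postcondition not (not seen) must hold; in canonical form it is seen.
Before g := (not w) and g: seen
Before assert g: g and seen
Before p := (not w) or g: g and seen
Answer: WP = g and seen


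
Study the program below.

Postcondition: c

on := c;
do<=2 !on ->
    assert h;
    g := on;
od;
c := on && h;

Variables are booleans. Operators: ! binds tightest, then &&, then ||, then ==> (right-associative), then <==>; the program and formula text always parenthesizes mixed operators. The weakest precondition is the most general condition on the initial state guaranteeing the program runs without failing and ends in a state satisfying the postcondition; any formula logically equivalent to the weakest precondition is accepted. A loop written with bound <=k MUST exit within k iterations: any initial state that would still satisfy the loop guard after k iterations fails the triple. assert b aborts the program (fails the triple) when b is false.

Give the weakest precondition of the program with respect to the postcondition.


Working backward. After the program, c must hold.
Before c := on && h: on && h
Before the loop (bound <=2), unroll the exhaustion recursion (WP_0 = exit-now case; WP_j = one more guarded iteration, up to j = 2):
  WP_0: on && h
  WP_1: ((!on) ==> (h && on)) && (on ==> (on && h))
  WP_2: ((!on) ==> (h && ((!on) ==> (h && on)) && (on ==> (on && h)))) && (on ==> (on && h))
So before the loop: ((!on) ==> (h && ((!on) ==> (h && on)) && (on ==> (on && h)))) && (on ==> (on && h))
Before on := c: ((!c) ==> (h && ((!c) ==> (h && c)) && (c ==> (c && h)))) && (c ==> (c && h))
Answer: WP = ((!c) ==> (h && ((!c) ==> (h && c)) && (c ==> (c && h)))) && (c ==> (c && h))


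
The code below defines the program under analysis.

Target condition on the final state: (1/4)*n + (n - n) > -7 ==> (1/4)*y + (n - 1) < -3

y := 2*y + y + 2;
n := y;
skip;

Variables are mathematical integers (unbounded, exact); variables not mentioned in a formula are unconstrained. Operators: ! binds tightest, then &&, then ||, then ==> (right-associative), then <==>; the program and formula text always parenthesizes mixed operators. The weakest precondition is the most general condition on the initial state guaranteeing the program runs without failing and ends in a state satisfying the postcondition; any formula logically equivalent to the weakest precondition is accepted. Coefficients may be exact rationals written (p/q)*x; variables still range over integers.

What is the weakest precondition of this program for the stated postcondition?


Working backward. After the program, the postcondition (1/4)*n + (n - n) > -7 ==> (1/4)*y + (n - 1) < -3 must hold; in canonical form it is (1/4)*n > -7 ==> n + (1/4)*y < -2.
Before skip: (1/4)*n > -7 ==> n + (1/4)*y < -2
Before n := y: (1/4)*y > -7 ==> (5/4)*y < -2
Before y := 2*y + y + 2: (3/4)*y > -15/2 ==> (15/4)*y < -9/2
Answer: WP = (3/4)*y > -15/2 ==> (15/4)*y < -9/2


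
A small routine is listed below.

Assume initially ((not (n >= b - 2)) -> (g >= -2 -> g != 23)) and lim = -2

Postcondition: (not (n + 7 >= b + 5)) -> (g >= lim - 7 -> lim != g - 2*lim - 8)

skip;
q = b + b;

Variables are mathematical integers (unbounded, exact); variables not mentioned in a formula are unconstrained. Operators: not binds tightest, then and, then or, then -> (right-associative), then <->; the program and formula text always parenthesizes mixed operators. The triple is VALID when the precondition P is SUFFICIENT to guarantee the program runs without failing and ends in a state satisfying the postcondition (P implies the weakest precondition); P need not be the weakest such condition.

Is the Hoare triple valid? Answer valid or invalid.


Working backward. After the program, the postcondition (not (n + 7 >= b + 5)) -> (g >= lim - 7 -> lim != g - 2*lim - 8) must hold; in canonical form it is (not (n >= b - 2)) -> (g >= lim - 7 -> 3*lim != g - 8).
Before q := b + b: (not (n >= b - 2)) -> (g >= lim - 7 -> 3*lim != g - 8)
Before skip: (not (n >= b - 2)) -> (g >= lim - 7 -> 3*lim != g - 8)
The weakest precondition is (not (n >= b - 2)) -> (g >= lim - 7 -> 3*lim != g - 8).
Check whether ((not (n >= b - 2)) -> (g >= -2 -> g != 23)) and lim = -2 implies it.
Countermodel: at the initial state b = 2, g = 2, lim = -2, n = -1, the precondition holds but the weakest precondition fails.
Answer: invalid


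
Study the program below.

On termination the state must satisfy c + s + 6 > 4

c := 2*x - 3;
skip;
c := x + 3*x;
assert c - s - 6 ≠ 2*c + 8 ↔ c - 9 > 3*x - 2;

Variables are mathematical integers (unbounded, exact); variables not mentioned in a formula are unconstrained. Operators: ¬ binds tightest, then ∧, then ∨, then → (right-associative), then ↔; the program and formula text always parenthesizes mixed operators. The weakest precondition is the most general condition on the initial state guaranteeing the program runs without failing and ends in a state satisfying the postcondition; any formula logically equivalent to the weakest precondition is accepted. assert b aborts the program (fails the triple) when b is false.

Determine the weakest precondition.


Working backward. After the program, the postcondition c + s + 6 > 4 must hold; in canonical form it is c + s > -2.
Before assert c - s - 6 ≠ 2*c + 8 ↔ c - 9 > 3*x - 2: (c + s ≠ -14 ↔ c > 3*x + 7) ∧ c + s > -2
Before c := x + 3*x: (s + 4*x ≠ -14 ↔ x > 7) ∧ s + 4*x > -2
Before skip: (s + 4*x ≠ -14 ↔ x > 7) ∧ s + 4*x > -2
Before c := 2*x - 3: (s + 4*x ≠ -14 ↔ x > 7) ∧ s + 4*x > -2
Answer: WP = (s + 4*x ≠ -14 ↔ x > 7) ∧ s + 4*x > -2


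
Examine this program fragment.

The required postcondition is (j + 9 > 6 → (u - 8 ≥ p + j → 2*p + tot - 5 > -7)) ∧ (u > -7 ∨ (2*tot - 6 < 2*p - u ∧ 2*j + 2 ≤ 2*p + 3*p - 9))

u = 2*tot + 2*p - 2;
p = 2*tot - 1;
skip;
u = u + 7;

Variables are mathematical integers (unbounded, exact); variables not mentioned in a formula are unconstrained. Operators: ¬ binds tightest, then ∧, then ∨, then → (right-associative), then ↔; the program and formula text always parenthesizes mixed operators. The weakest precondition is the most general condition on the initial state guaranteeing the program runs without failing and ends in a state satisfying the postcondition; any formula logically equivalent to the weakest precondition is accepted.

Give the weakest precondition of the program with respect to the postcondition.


Working backward. After the program, the postcondition (j + 9 > 6 → (u - 8 ≥ p + j → 2*p + tot - 5 > -7)) ∧ (u > -7 ∨ (2*tot - 6 < 2*p - u ∧ 2*j + 2 ≤ 2*p + 3*p - 9)) must hold; in canonical form it is (j > -3 → (u ≥ j + p + 8 → 2*p + tot > -2)) ∧ (u > -7 ∨ (2*tot + u < 2*p + 6 ∧ 2*j ≤ 5*p - 11)).
Before u := u + 7: (j > -3 → (u ≥ j + p + 1 → 2*p + tot > -2)) ∧ (u > -14 ∨ (2*tot + u < 2*p - 1 ∧ 2*j ≤ 5*p - 11))
Before skip: (j > -3 → (u ≥ j + p + 1 → 2*p + tot > -2)) ∧ (u > -14 ∨ (2*tot + u < 2*p - 1 ∧ 2*j ≤ 5*p - 11))
Before p := 2*tot - 1: (j > -3 → (u ≥ j + 2*tot → 5*tot > 0)) ∧ (u > -14 ∨ (u < 2*tot - 3 ∧ 2*j ≤ 10*tot - 16))
Before u := 2*tot + 2*p - 2: (j > -3 → (2*p ≥ j + 2 → 5*tot > 0)) ∧ (2*p + 2*tot > -12 ∨ (2*p < -1 ∧ 2*j ≤ 10*tot - 16))
Answer: WP = (j > -3 → (2*p ≥ j + 2 → 5*tot > 0)) ∧ (2*p + 2*tot > -12 ∨ (2*p < -1 ∧ 2*j ≤ 10*tot - 16))


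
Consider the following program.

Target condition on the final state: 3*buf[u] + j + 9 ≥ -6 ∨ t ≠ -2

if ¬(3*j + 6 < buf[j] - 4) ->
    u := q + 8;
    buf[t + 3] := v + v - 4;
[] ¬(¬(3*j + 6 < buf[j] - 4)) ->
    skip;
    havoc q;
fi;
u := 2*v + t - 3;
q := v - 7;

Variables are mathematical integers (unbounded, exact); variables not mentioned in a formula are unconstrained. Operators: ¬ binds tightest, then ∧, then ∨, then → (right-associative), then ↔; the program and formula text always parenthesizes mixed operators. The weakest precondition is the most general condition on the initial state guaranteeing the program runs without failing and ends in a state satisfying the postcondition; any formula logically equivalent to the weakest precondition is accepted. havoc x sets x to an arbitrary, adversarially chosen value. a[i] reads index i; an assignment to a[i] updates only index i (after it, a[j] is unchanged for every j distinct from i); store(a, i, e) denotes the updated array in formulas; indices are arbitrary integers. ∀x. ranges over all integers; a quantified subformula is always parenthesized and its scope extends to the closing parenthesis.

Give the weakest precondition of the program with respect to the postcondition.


Working backward. After the program, the postcondition 3*buf[u] + j + 9 ≥ -6 ∨ t ≠ -2 must hold; in canonical form it is 3*buf[u] + j ≥ -15 ∨ t ≠ -2.
Before q := v - 7: 3*buf[u] + j ≥ -15 ∨ t ≠ -2
Before u := 2*v + t - 3: 3*buf[t + 2*v - 3] + j ≥ -15 ∨ t ≠ -2
Then branch requires 3*store(buf, t + 3, 2*v - 4)[t + 2*v - 3] + j ≥ -15 ∨ t ≠ -2; else branch requires 3*buf[t + 2*v - 3] + j ≥ -15 ∨ t ≠ -2.
Before the if: ((¬(3*j < buf[j] - 10)) → (3*store(buf, t + 3, 2*v - 4)[t + 2*v - 3] + j ≥ -15 ∨ t ≠ -2)) ∧ (3*j < buf[j] - 10 → (3*buf[t + 2*v - 3] + j ≥ -15 ∨ t ≠ -2))
Answer: WP = ((¬(3*j < buf[j] - 10)) → (3*store(buf, t + 3, 2*v - 4)[t + 2*v - 3] + j ≥ -15 ∨ t ≠ -2)) ∧ (3*j < buf[j] - 10 → (3*buf[t + 2*v - 3] + j ≥ -15 ∨ t ≠ -2))


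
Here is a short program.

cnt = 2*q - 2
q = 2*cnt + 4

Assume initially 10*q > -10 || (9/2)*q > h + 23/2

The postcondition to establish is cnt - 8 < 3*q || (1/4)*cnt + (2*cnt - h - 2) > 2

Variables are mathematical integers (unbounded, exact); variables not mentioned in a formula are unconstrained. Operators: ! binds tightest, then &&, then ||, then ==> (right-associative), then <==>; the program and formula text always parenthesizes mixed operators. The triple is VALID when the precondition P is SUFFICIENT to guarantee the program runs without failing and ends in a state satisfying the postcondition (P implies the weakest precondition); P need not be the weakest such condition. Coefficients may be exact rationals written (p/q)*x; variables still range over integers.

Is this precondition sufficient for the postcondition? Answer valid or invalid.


Working backward. After the program, the postcondition cnt - 8 < 3*q || (1/4)*cnt + (2*cnt - h - 2) > 2 must hold; in canonical form it is cnt < 3*q + 8 || (9/4)*cnt > h + 4.
Before q := 2*cnt + 4: 5*cnt > -20 || (9/4)*cnt > h + 4
Before cnt := 2*q - 2: 10*q > -10 || (9/2)*q > h + 17/2
The weakest precondition is 10*q > -10 || (9/2)*q > h + 17/2.
Check whether 10*q > -10 || (9/2)*q > h + 23/2 implies it.
Every state satisfying the precondition satisfies the weakest precondition: the implication holds.
Answer: valid


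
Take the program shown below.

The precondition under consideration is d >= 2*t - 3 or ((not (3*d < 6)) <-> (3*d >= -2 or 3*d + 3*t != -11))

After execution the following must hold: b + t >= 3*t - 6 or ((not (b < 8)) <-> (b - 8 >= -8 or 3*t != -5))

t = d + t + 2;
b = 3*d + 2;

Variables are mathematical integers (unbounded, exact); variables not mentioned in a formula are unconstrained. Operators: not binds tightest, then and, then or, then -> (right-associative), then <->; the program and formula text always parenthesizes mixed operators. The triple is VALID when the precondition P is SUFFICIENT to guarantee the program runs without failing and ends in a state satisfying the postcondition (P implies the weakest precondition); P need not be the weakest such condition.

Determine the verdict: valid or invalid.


Working backward. After the program, the postcondition b + t >= 3*t - 6 or ((not (b < 8)) <-> (b - 8 >= -8 or 3*t != -5)) must hold; in canonical form it is b >= 2*t - 6 or ((not (b < 8)) <-> (b >= 0 or 3*t != -5)).
Before b := 3*d + 2: 3*d >= 2*t - 8 or ((not (3*d < 6)) <-> (3*d >= -2 or 3*t != -5))
Before t := d + t + 2: d >= 2*t - 4 or ((not (3*d < 6)) <-> (3*d >= -2 or 3*d + 3*t != -11))
The weakest precondition is d >= 2*t - 4 or ((not (3*d < 6)) <-> (3*d >= -2 or 3*d + 3*t != -11)).
Check whether d >= 2*t - 3 or ((not (3*d < 6)) <-> (3*d >= -2 or 3*d + 3*t != -11)) implies it.
Every state satisfying the precondition satisfies the weakest precondition: the implication holds.
Answer: valid


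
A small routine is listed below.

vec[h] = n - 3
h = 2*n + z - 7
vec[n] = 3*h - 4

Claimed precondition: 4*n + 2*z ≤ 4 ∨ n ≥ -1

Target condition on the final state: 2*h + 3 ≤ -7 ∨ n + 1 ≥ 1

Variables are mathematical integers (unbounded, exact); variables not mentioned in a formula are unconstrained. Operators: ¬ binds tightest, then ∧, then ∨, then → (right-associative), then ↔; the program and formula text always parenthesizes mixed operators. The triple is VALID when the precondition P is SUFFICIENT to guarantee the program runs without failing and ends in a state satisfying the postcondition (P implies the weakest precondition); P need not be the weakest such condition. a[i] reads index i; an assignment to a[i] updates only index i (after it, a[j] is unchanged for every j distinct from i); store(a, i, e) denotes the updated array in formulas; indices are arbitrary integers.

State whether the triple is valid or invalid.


Working backward. After the program, the postcondition 2*h + 3 ≤ -7 ∨ n + 1 ≥ 1 must hold; in canonical form it is 2*h ≤ -10 ∨ n ≥ 0.
Before vec[n] := 3*h - 4: 2*h ≤ -10 ∨ n ≥ 0
Before h := 2*n + z - 7: 4*n + 2*z ≤ 4 ∨ n ≥ 0
Before vec[h] := n - 3: 4*n + 2*z ≤ 4 ∨ n ≥ 0
The weakest precondition is 4*n + 2*z ≤ 4 ∨ n ≥ 0.
Check whether 4*n + 2*z ≤ 4 ∨ n ≥ -1 implies it.
Countermodel: at the initial state n = -1, z = 5, the precondition holds but the weakest precondition fails.
Answer: invalid


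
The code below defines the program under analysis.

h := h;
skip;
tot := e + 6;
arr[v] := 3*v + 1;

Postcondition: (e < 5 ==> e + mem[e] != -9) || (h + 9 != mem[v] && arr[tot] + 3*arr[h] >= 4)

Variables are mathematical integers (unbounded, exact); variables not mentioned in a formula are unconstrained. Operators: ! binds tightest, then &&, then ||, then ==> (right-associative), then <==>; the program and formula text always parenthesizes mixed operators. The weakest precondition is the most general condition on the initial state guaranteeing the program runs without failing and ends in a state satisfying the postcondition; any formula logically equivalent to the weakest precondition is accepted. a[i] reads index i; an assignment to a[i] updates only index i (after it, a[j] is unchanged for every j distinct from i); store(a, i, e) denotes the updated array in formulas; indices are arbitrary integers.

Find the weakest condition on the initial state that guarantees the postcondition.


Working backward. After the program, the postcondition (e < 5 ==> e + mem[e] != -9) || (h + 9 != mem[v] && arr[tot] + 3*arr[h] >= 4) must hold; in canonical form it is (e < 5 ==> mem[e] + e != -9) || (h != mem[v] - 9 && 3*arr[h] + arr[tot] >= 4).
Before arr[v] := 3*v + 1: (e < 5 ==> mem[e] + e != -9) || (h != mem[v] - 9 && 3*store(arr, v, 3*v + 1)[h] + store(arr, v, 3*v + 1)[tot] >= 4)
Before tot := e + 6: (e < 5 ==> mem[e] + e != -9) || (h != mem[v] - 9 && store(arr, v, 3*v + 1)[e + 6] + 3*store(arr, v, 3*v + 1)[h] >= 4)
Before skip: (e < 5 ==> mem[e] + e != -9) || (h != mem[v] - 9 && store(arr, v, 3*v + 1)[e + 6] + 3*store(arr, v, 3*v + 1)[h] >= 4)
Before h := h: (e < 5 ==> mem[e] + e != -9) || (h != mem[v] - 9 && store(arr, v, 3*v + 1)[e + 6] + 3*store(arr, v, 3*v + 1)[h] >= 4)
Answer: WP = (e < 5 ==> mem[e] + e != -9) || (h != mem[v] - 9 && store(arr, v, 3*v + 1)[e + 6] + 3*store(arr, v, 3*v + 1)[h] >= 4)


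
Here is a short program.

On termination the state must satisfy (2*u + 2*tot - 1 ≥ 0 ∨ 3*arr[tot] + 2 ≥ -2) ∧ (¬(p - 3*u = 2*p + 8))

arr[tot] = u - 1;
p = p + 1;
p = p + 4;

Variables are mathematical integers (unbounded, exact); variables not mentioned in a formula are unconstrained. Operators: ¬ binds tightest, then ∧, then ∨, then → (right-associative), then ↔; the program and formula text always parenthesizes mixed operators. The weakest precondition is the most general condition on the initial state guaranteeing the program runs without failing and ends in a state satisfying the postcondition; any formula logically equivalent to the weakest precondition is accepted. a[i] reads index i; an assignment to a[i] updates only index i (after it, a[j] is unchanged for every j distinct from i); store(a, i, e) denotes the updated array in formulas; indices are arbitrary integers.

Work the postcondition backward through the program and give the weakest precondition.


Working backward. After the program, the postcondition (2*u + 2*tot - 1 ≥ 0 ∨ 3*arr[tot] + 2 ≥ -2) ∧ (¬(p - 3*u = 2*p + 8)) must hold; in canonical form it is (2*tot + 2*u ≥ 1 ∨ 3*arr[tot] ≥ -4) ∧ (¬(p + 3*u = -8)).
Before p := p + 4: (2*tot + 2*u ≥ 1 ∨ 3*arr[tot] ≥ -4) ∧ (¬(p + 3*u = -12))
Before p := p + 1: (2*tot + 2*u ≥ 1 ∨ 3*arr[tot] ≥ -4) ∧ (¬(p + 3*u = -13))
Before arr[tot] := u - 1: (2*tot + 2*u ≥ 1 ∨ 3*store(arr, tot, u - 1)[tot] ≥ -4) ∧ (¬(p + 3*u = -13))
Answer: WP = (2*tot + 2*u ≥ 1 ∨ 3*store(arr, tot, u - 1)[tot] ≥ -4) ∧ (¬(p + 3*u = -13))


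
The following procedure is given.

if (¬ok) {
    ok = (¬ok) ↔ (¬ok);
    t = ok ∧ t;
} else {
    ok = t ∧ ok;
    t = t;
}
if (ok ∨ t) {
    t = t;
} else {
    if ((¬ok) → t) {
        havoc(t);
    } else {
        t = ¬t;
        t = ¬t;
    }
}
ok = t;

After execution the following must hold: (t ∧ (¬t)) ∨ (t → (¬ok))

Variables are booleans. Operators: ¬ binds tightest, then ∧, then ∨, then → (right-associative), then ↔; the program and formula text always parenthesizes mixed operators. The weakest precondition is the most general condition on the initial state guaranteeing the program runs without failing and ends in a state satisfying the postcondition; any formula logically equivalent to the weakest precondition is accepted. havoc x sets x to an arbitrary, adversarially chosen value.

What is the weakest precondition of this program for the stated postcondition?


Working backward. After the program, the postcondition (t ∧ (¬t)) ∨ (t → (¬ok)) must hold; in canonical form it is t → (¬ok).
Before ok := t: t → (¬t)
Then branch requires t → (¬t); else branch requires (¬((¬ok) → t)) ∧ ((¬((¬ok) → t)) → (t → (¬t))).
Before the if: ((ok ∨ t) → (t → (¬t))) ∧ ((¬(ok ∨ t)) → ((¬((¬ok) → t)) ∧ ((¬((¬ok) → t)) → (t → (¬t)))))
Then branch requires t → (¬t); else branch requires (((t ∧ ok) ∨ t) → (t → (¬t))) ∧ ((¬((t ∧ ok) ∨ t)) → ((¬((¬(t ∧ ok)) → t)) ∧ ((¬((¬(t ∧ ok)) → t)) → (t → (¬t))))).
Before the if: ((¬ok) → (t → (¬t))) ∧ (ok → ((((t ∧ ok) ∨ t) → (t → (¬t))) ∧ ((¬((t ∧ ok) ∨ t)) → ((¬((¬(t ∧ ok)) → t)) ∧ ((¬((¬(t ∧ ok)) → t)) → (t → (¬t)))))))
Answer: WP = ((¬ok) → (t → (¬t))) ∧ (ok → ((((t ∧ ok) ∨ t) → (t → (¬t))) ∧ ((¬((t ∧ ok) ∨ t)) → ((¬((¬(t ∧ ok)) → t)) ∧ ((¬((¬(t ∧ ok)) → t)) → (t → (¬t)))))))


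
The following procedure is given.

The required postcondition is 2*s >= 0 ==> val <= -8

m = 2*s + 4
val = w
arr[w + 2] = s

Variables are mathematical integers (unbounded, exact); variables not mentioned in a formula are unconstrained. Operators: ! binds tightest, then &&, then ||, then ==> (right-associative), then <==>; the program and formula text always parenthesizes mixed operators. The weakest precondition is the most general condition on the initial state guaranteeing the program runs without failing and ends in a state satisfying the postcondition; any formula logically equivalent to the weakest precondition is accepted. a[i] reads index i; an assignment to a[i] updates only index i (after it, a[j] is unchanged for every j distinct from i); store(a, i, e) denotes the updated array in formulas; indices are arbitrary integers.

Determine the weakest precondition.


Working backward. After the program, 2*s >= 0 ==> val <= -8 must hold.
Before arr[w + 2] := s: 2*s >= 0 ==> val <= -8
Before val := w: 2*s >= 0 ==> w <= -8
Before m := 2*s + 4: 2*s >= 0 ==> w <= -8
Answer: WP = 2*s >= 0 ==> w <= -8


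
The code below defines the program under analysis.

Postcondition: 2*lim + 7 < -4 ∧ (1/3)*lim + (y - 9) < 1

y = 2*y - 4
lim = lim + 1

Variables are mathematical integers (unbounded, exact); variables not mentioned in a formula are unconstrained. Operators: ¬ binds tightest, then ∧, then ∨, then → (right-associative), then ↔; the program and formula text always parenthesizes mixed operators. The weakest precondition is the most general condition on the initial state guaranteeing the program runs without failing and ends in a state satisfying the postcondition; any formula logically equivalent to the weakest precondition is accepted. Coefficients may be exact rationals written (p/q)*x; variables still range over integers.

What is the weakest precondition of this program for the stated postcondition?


Working backward. After the program, the postcondition 2*lim + 7 < -4 ∧ (1/3)*lim + (y - 9) < 1 must hold; in canonical form it is 2*lim < -11 ∧ (1/3)*lim + y < 10.
Before lim := lim + 1: 2*lim < -13 ∧ (1/3)*lim + y < 29/3
Before y := 2*y - 4: 2*lim < -13 ∧ (1/3)*lim + 2*y < 41/3
Answer: WP = 2*lim < -13 ∧ (1/3)*lim + 2*y < 41/3


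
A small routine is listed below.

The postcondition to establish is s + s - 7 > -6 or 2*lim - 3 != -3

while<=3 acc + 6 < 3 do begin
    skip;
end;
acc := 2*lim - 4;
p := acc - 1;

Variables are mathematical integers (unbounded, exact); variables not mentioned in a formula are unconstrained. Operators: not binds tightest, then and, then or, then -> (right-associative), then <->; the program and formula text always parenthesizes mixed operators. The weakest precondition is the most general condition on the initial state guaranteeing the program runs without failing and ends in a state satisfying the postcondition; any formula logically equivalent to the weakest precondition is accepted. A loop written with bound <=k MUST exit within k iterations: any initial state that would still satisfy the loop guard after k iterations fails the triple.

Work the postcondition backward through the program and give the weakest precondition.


Working backward. After the program, the postcondition s + s - 7 > -6 or 2*lim - 3 != -3 must hold; in canonical form it is 2*s > 1 or 2*lim != 0.
Before p := acc - 1: 2*s > 1 or 2*lim != 0
Before acc := 2*lim - 4: 2*s > 1 or 2*lim != 0
Before the loop (bound <=3), unroll the exhaustion recursion (WP_0 = exit-now case; WP_j = one more guarded iteration, up to j = 3):
  WP_0: (not (acc < -3)) and (2*s > 1 or 2*lim != 0)
  WP_1: (acc < -3 -> ((not (acc < -3)) and (2*s > 1 or 2*lim != 0))) and ((not (acc < -3)) -> (2*s > 1 or 2*lim != 0))
  WP_2: (acc < -3 -> ((acc < -3 -> ((not (acc < -3)) and (2*s > 1 or 2*lim != 0))) and ((not (acc < -3)) -> (2*s > 1 or 2*lim != 0)))) and ((not (acc < -3)) -> (2*s > 1 or 2*lim != 0))
  WP_3: (acc < -3 -> ((acc < -3 -> ((acc < -3 -> ((not (acc < -3)) and (2*s > 1 or 2*lim != 0))) and ((not (acc < -3)) -> (2*s > 1 or 2*lim != 0)))) and ((not (acc < -3)) -> (2*s > 1 or 2*lim != 0)))) and ((not (acc < -3)) -> (2*s > 1 or 2*lim != 0))
So before the loop: (acc < -3 -> ((acc < -3 -> ((acc < -3 -> ((not (acc < -3)) and (2*s > 1 or 2*lim != 0))) and ((not (acc < -3)) -> (2*s > 1 or 2*lim != 0)))) and ((not (acc < -3)) -> (2*s > 1 or 2*lim != 0)))) and ((not (acc < -3)) -> (2*s > 1 or 2*lim != 0))
Answer: WP = (acc < -3 -> ((acc < -3 -> ((acc < -3 -> ((not (acc < -3)) and (2*s > 1 or 2*lim != 0))) and ((not (acc < -3)) -> (2*s > 1 or 2*lim != 0)))) and ((not (acc < -3)) -> (2*s > 1 or 2*lim != 0)))) and ((not (acc < -3)) -> (2*s > 1 or 2*lim != 0))
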